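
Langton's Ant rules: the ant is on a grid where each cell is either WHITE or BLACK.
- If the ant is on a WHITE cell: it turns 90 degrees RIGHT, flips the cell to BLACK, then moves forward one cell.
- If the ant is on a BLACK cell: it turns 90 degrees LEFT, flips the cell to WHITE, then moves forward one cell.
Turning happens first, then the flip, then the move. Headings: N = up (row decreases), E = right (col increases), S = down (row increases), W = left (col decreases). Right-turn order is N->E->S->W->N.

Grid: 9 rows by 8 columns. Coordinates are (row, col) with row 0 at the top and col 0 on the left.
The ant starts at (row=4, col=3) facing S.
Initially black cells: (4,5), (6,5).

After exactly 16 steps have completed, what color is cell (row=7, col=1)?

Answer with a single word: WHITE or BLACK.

Answer: WHITE

Derivation:
Step 1: on WHITE (4,3): turn R to W, flip to black, move to (4,2). |black|=3
Step 2: on WHITE (4,2): turn R to N, flip to black, move to (3,2). |black|=4
Step 3: on WHITE (3,2): turn R to E, flip to black, move to (3,3). |black|=5
Step 4: on WHITE (3,3): turn R to S, flip to black, move to (4,3). |black|=6
Step 5: on BLACK (4,3): turn L to E, flip to white, move to (4,4). |black|=5
Step 6: on WHITE (4,4): turn R to S, flip to black, move to (5,4). |black|=6
Step 7: on WHITE (5,4): turn R to W, flip to black, move to (5,3). |black|=7
Step 8: on WHITE (5,3): turn R to N, flip to black, move to (4,3). |black|=8
Step 9: on WHITE (4,3): turn R to E, flip to black, move to (4,4). |black|=9
Step 10: on BLACK (4,4): turn L to N, flip to white, move to (3,4). |black|=8
Step 11: on WHITE (3,4): turn R to E, flip to black, move to (3,5). |black|=9
Step 12: on WHITE (3,5): turn R to S, flip to black, move to (4,5). |black|=10
Step 13: on BLACK (4,5): turn L to E, flip to white, move to (4,6). |black|=9
Step 14: on WHITE (4,6): turn R to S, flip to black, move to (5,6). |black|=10
Step 15: on WHITE (5,6): turn R to W, flip to black, move to (5,5). |black|=11
Step 16: on WHITE (5,5): turn R to N, flip to black, move to (4,5). |black|=12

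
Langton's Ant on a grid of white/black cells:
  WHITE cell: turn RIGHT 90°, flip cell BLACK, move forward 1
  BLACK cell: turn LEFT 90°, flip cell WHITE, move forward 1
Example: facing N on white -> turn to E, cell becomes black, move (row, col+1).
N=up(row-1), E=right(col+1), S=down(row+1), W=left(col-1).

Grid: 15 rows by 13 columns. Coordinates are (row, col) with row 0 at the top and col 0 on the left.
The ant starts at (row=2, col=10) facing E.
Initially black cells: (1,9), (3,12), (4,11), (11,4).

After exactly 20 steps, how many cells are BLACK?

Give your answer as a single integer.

Step 1: on WHITE (2,10): turn R to S, flip to black, move to (3,10). |black|=5
Step 2: on WHITE (3,10): turn R to W, flip to black, move to (3,9). |black|=6
Step 3: on WHITE (3,9): turn R to N, flip to black, move to (2,9). |black|=7
Step 4: on WHITE (2,9): turn R to E, flip to black, move to (2,10). |black|=8
Step 5: on BLACK (2,10): turn L to N, flip to white, move to (1,10). |black|=7
Step 6: on WHITE (1,10): turn R to E, flip to black, move to (1,11). |black|=8
Step 7: on WHITE (1,11): turn R to S, flip to black, move to (2,11). |black|=9
Step 8: on WHITE (2,11): turn R to W, flip to black, move to (2,10). |black|=10
Step 9: on WHITE (2,10): turn R to N, flip to black, move to (1,10). |black|=11
Step 10: on BLACK (1,10): turn L to W, flip to white, move to (1,9). |black|=10
Step 11: on BLACK (1,9): turn L to S, flip to white, move to (2,9). |black|=9
Step 12: on BLACK (2,9): turn L to E, flip to white, move to (2,10). |black|=8
Step 13: on BLACK (2,10): turn L to N, flip to white, move to (1,10). |black|=7
Step 14: on WHITE (1,10): turn R to E, flip to black, move to (1,11). |black|=8
Step 15: on BLACK (1,11): turn L to N, flip to white, move to (0,11). |black|=7
Step 16: on WHITE (0,11): turn R to E, flip to black, move to (0,12). |black|=8
Step 17: on WHITE (0,12): turn R to S, flip to black, move to (1,12). |black|=9
Step 18: on WHITE (1,12): turn R to W, flip to black, move to (1,11). |black|=10
Step 19: on WHITE (1,11): turn R to N, flip to black, move to (0,11). |black|=11
Step 20: on BLACK (0,11): turn L to W, flip to white, move to (0,10). |black|=10

Answer: 10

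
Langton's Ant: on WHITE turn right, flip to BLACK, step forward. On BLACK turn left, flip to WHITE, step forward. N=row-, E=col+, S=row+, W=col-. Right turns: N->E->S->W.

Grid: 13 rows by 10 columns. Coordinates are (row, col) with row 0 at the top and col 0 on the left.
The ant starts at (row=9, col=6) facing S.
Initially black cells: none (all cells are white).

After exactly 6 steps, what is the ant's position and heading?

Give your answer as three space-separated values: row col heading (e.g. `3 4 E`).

Answer: 10 7 S

Derivation:
Step 1: on WHITE (9,6): turn R to W, flip to black, move to (9,5). |black|=1
Step 2: on WHITE (9,5): turn R to N, flip to black, move to (8,5). |black|=2
Step 3: on WHITE (8,5): turn R to E, flip to black, move to (8,6). |black|=3
Step 4: on WHITE (8,6): turn R to S, flip to black, move to (9,6). |black|=4
Step 5: on BLACK (9,6): turn L to E, flip to white, move to (9,7). |black|=3
Step 6: on WHITE (9,7): turn R to S, flip to black, move to (10,7). |black|=4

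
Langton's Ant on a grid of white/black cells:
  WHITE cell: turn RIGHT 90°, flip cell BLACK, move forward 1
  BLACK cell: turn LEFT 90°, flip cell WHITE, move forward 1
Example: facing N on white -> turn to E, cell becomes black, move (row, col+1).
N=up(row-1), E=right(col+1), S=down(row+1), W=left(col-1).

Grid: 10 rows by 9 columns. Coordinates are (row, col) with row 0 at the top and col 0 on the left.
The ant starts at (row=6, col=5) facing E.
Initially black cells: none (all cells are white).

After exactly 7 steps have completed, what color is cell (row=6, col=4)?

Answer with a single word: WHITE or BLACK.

Step 1: on WHITE (6,5): turn R to S, flip to black, move to (7,5). |black|=1
Step 2: on WHITE (7,5): turn R to W, flip to black, move to (7,4). |black|=2
Step 3: on WHITE (7,4): turn R to N, flip to black, move to (6,4). |black|=3
Step 4: on WHITE (6,4): turn R to E, flip to black, move to (6,5). |black|=4
Step 5: on BLACK (6,5): turn L to N, flip to white, move to (5,5). |black|=3
Step 6: on WHITE (5,5): turn R to E, flip to black, move to (5,6). |black|=4
Step 7: on WHITE (5,6): turn R to S, flip to black, move to (6,6). |black|=5

Answer: BLACK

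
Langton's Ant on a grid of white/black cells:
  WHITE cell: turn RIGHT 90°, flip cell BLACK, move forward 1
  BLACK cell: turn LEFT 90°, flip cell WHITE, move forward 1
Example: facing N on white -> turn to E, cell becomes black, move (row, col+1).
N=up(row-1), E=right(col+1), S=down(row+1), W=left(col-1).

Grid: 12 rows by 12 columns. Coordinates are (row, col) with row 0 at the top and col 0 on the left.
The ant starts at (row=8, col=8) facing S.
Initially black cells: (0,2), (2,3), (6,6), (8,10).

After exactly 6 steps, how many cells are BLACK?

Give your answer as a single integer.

Answer: 8

Derivation:
Step 1: on WHITE (8,8): turn R to W, flip to black, move to (8,7). |black|=5
Step 2: on WHITE (8,7): turn R to N, flip to black, move to (7,7). |black|=6
Step 3: on WHITE (7,7): turn R to E, flip to black, move to (7,8). |black|=7
Step 4: on WHITE (7,8): turn R to S, flip to black, move to (8,8). |black|=8
Step 5: on BLACK (8,8): turn L to E, flip to white, move to (8,9). |black|=7
Step 6: on WHITE (8,9): turn R to S, flip to black, move to (9,9). |black|=8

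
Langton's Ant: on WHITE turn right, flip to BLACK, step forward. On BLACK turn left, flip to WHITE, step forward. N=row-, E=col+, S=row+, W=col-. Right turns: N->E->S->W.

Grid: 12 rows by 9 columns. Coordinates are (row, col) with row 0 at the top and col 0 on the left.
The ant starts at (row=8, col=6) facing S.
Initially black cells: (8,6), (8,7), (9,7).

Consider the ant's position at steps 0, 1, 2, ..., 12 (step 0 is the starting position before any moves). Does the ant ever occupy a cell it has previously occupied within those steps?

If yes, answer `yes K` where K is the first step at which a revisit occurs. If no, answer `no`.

Answer: yes 5

Derivation:
Step 1: on BLACK (8,6): turn L to E, flip to white, move to (8,7). |black|=2 — new cell
Step 2: on BLACK (8,7): turn L to N, flip to white, move to (7,7). |black|=1 — new cell
Step 3: on WHITE (7,7): turn R to E, flip to black, move to (7,8). |black|=2 — new cell
Step 4: on WHITE (7,8): turn R to S, flip to black, move to (8,8). |black|=3 — new cell
Step 5: on WHITE (8,8): turn R to W, flip to black, move to (8,7). |black|=4 — REVISIT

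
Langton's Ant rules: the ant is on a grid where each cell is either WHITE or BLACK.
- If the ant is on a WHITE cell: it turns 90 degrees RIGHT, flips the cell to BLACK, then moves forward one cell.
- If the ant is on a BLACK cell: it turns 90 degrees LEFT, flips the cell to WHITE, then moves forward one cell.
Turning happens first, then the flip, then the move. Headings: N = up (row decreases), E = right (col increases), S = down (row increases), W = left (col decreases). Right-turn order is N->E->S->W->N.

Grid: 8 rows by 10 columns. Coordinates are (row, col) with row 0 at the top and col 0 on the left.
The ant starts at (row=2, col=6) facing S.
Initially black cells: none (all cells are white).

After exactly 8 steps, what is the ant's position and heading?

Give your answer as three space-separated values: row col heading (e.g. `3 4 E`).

Step 1: on WHITE (2,6): turn R to W, flip to black, move to (2,5). |black|=1
Step 2: on WHITE (2,5): turn R to N, flip to black, move to (1,5). |black|=2
Step 3: on WHITE (1,5): turn R to E, flip to black, move to (1,6). |black|=3
Step 4: on WHITE (1,6): turn R to S, flip to black, move to (2,6). |black|=4
Step 5: on BLACK (2,6): turn L to E, flip to white, move to (2,7). |black|=3
Step 6: on WHITE (2,7): turn R to S, flip to black, move to (3,7). |black|=4
Step 7: on WHITE (3,7): turn R to W, flip to black, move to (3,6). |black|=5
Step 8: on WHITE (3,6): turn R to N, flip to black, move to (2,6). |black|=6

Answer: 2 6 N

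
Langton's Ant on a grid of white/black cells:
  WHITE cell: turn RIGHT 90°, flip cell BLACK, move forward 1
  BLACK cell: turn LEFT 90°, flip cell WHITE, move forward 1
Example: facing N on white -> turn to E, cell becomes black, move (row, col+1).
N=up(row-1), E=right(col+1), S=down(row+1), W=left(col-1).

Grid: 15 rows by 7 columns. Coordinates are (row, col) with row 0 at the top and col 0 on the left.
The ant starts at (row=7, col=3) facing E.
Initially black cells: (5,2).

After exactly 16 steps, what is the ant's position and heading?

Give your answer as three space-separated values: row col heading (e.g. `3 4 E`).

Step 1: on WHITE (7,3): turn R to S, flip to black, move to (8,3). |black|=2
Step 2: on WHITE (8,3): turn R to W, flip to black, move to (8,2). |black|=3
Step 3: on WHITE (8,2): turn R to N, flip to black, move to (7,2). |black|=4
Step 4: on WHITE (7,2): turn R to E, flip to black, move to (7,3). |black|=5
Step 5: on BLACK (7,3): turn L to N, flip to white, move to (6,3). |black|=4
Step 6: on WHITE (6,3): turn R to E, flip to black, move to (6,4). |black|=5
Step 7: on WHITE (6,4): turn R to S, flip to black, move to (7,4). |black|=6
Step 8: on WHITE (7,4): turn R to W, flip to black, move to (7,3). |black|=7
Step 9: on WHITE (7,3): turn R to N, flip to black, move to (6,3). |black|=8
Step 10: on BLACK (6,3): turn L to W, flip to white, move to (6,2). |black|=7
Step 11: on WHITE (6,2): turn R to N, flip to black, move to (5,2). |black|=8
Step 12: on BLACK (5,2): turn L to W, flip to white, move to (5,1). |black|=7
Step 13: on WHITE (5,1): turn R to N, flip to black, move to (4,1). |black|=8
Step 14: on WHITE (4,1): turn R to E, flip to black, move to (4,2). |black|=9
Step 15: on WHITE (4,2): turn R to S, flip to black, move to (5,2). |black|=10
Step 16: on WHITE (5,2): turn R to W, flip to black, move to (5,1). |black|=11

Answer: 5 1 W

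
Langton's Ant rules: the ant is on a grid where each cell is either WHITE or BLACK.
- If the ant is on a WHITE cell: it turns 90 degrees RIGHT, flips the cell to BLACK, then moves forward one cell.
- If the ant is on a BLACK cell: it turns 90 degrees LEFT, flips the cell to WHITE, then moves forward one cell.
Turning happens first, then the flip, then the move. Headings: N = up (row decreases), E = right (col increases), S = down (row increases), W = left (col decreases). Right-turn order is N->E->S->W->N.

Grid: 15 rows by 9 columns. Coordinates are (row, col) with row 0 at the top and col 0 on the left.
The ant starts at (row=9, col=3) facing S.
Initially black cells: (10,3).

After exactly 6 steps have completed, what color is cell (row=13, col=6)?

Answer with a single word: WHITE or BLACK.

Answer: WHITE

Derivation:
Step 1: on WHITE (9,3): turn R to W, flip to black, move to (9,2). |black|=2
Step 2: on WHITE (9,2): turn R to N, flip to black, move to (8,2). |black|=3
Step 3: on WHITE (8,2): turn R to E, flip to black, move to (8,3). |black|=4
Step 4: on WHITE (8,3): turn R to S, flip to black, move to (9,3). |black|=5
Step 5: on BLACK (9,3): turn L to E, flip to white, move to (9,4). |black|=4
Step 6: on WHITE (9,4): turn R to S, flip to black, move to (10,4). |black|=5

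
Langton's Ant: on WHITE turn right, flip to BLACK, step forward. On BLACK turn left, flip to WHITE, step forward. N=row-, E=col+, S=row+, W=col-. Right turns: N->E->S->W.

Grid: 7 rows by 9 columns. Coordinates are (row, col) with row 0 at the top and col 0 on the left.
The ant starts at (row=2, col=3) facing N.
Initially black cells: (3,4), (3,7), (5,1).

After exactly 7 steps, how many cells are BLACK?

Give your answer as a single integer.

Step 1: on WHITE (2,3): turn R to E, flip to black, move to (2,4). |black|=4
Step 2: on WHITE (2,4): turn R to S, flip to black, move to (3,4). |black|=5
Step 3: on BLACK (3,4): turn L to E, flip to white, move to (3,5). |black|=4
Step 4: on WHITE (3,5): turn R to S, flip to black, move to (4,5). |black|=5
Step 5: on WHITE (4,5): turn R to W, flip to black, move to (4,4). |black|=6
Step 6: on WHITE (4,4): turn R to N, flip to black, move to (3,4). |black|=7
Step 7: on WHITE (3,4): turn R to E, flip to black, move to (3,5). |black|=8

Answer: 8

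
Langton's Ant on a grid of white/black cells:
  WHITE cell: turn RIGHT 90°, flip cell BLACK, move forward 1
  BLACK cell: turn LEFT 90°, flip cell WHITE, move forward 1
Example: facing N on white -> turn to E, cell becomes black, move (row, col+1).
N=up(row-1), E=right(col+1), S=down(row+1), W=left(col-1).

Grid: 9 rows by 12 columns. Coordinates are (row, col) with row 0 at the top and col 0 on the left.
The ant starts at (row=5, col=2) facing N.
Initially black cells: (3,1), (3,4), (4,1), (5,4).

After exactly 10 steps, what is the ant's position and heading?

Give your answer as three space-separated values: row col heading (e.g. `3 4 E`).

Answer: 2 1 N

Derivation:
Step 1: on WHITE (5,2): turn R to E, flip to black, move to (5,3). |black|=5
Step 2: on WHITE (5,3): turn R to S, flip to black, move to (6,3). |black|=6
Step 3: on WHITE (6,3): turn R to W, flip to black, move to (6,2). |black|=7
Step 4: on WHITE (6,2): turn R to N, flip to black, move to (5,2). |black|=8
Step 5: on BLACK (5,2): turn L to W, flip to white, move to (5,1). |black|=7
Step 6: on WHITE (5,1): turn R to N, flip to black, move to (4,1). |black|=8
Step 7: on BLACK (4,1): turn L to W, flip to white, move to (4,0). |black|=7
Step 8: on WHITE (4,0): turn R to N, flip to black, move to (3,0). |black|=8
Step 9: on WHITE (3,0): turn R to E, flip to black, move to (3,1). |black|=9
Step 10: on BLACK (3,1): turn L to N, flip to white, move to (2,1). |black|=8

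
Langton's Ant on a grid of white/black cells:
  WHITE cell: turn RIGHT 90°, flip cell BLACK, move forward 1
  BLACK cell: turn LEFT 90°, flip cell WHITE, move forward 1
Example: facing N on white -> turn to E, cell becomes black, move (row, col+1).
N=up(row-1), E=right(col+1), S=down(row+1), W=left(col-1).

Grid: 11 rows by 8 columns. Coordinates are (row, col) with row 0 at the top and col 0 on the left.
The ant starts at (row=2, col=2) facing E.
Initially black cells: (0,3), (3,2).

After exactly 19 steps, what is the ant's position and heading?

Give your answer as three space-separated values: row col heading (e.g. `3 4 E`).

Step 1: on WHITE (2,2): turn R to S, flip to black, move to (3,2). |black|=3
Step 2: on BLACK (3,2): turn L to E, flip to white, move to (3,3). |black|=2
Step 3: on WHITE (3,3): turn R to S, flip to black, move to (4,3). |black|=3
Step 4: on WHITE (4,3): turn R to W, flip to black, move to (4,2). |black|=4
Step 5: on WHITE (4,2): turn R to N, flip to black, move to (3,2). |black|=5
Step 6: on WHITE (3,2): turn R to E, flip to black, move to (3,3). |black|=6
Step 7: on BLACK (3,3): turn L to N, flip to white, move to (2,3). |black|=5
Step 8: on WHITE (2,3): turn R to E, flip to black, move to (2,4). |black|=6
Step 9: on WHITE (2,4): turn R to S, flip to black, move to (3,4). |black|=7
Step 10: on WHITE (3,4): turn R to W, flip to black, move to (3,3). |black|=8
Step 11: on WHITE (3,3): turn R to N, flip to black, move to (2,3). |black|=9
Step 12: on BLACK (2,3): turn L to W, flip to white, move to (2,2). |black|=8
Step 13: on BLACK (2,2): turn L to S, flip to white, move to (3,2). |black|=7
Step 14: on BLACK (3,2): turn L to E, flip to white, move to (3,3). |black|=6
Step 15: on BLACK (3,3): turn L to N, flip to white, move to (2,3). |black|=5
Step 16: on WHITE (2,3): turn R to E, flip to black, move to (2,4). |black|=6
Step 17: on BLACK (2,4): turn L to N, flip to white, move to (1,4). |black|=5
Step 18: on WHITE (1,4): turn R to E, flip to black, move to (1,5). |black|=6
Step 19: on WHITE (1,5): turn R to S, flip to black, move to (2,5). |black|=7

Answer: 2 5 S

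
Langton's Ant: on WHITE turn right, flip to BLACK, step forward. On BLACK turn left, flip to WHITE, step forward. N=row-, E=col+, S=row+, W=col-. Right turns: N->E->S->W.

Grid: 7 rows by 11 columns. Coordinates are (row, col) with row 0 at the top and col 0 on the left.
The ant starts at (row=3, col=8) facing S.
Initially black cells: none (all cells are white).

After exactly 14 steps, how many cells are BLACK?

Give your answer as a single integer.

Answer: 10

Derivation:
Step 1: on WHITE (3,8): turn R to W, flip to black, move to (3,7). |black|=1
Step 2: on WHITE (3,7): turn R to N, flip to black, move to (2,7). |black|=2
Step 3: on WHITE (2,7): turn R to E, flip to black, move to (2,8). |black|=3
Step 4: on WHITE (2,8): turn R to S, flip to black, move to (3,8). |black|=4
Step 5: on BLACK (3,8): turn L to E, flip to white, move to (3,9). |black|=3
Step 6: on WHITE (3,9): turn R to S, flip to black, move to (4,9). |black|=4
Step 7: on WHITE (4,9): turn R to W, flip to black, move to (4,8). |black|=5
Step 8: on WHITE (4,8): turn R to N, flip to black, move to (3,8). |black|=6
Step 9: on WHITE (3,8): turn R to E, flip to black, move to (3,9). |black|=7
Step 10: on BLACK (3,9): turn L to N, flip to white, move to (2,9). |black|=6
Step 11: on WHITE (2,9): turn R to E, flip to black, move to (2,10). |black|=7
Step 12: on WHITE (2,10): turn R to S, flip to black, move to (3,10). |black|=8
Step 13: on WHITE (3,10): turn R to W, flip to black, move to (3,9). |black|=9
Step 14: on WHITE (3,9): turn R to N, flip to black, move to (2,9). |black|=10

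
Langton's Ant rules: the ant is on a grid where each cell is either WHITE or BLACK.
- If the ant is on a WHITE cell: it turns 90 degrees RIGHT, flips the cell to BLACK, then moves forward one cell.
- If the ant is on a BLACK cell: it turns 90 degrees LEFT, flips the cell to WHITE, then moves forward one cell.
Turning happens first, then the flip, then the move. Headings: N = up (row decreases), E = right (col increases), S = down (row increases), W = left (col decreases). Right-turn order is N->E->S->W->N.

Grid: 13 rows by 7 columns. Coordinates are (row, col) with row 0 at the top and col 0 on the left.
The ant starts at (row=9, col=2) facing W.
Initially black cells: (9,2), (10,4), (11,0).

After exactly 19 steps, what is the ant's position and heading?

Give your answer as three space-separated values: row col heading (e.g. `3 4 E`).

Step 1: on BLACK (9,2): turn L to S, flip to white, move to (10,2). |black|=2
Step 2: on WHITE (10,2): turn R to W, flip to black, move to (10,1). |black|=3
Step 3: on WHITE (10,1): turn R to N, flip to black, move to (9,1). |black|=4
Step 4: on WHITE (9,1): turn R to E, flip to black, move to (9,2). |black|=5
Step 5: on WHITE (9,2): turn R to S, flip to black, move to (10,2). |black|=6
Step 6: on BLACK (10,2): turn L to E, flip to white, move to (10,3). |black|=5
Step 7: on WHITE (10,3): turn R to S, flip to black, move to (11,3). |black|=6
Step 8: on WHITE (11,3): turn R to W, flip to black, move to (11,2). |black|=7
Step 9: on WHITE (11,2): turn R to N, flip to black, move to (10,2). |black|=8
Step 10: on WHITE (10,2): turn R to E, flip to black, move to (10,3). |black|=9
Step 11: on BLACK (10,3): turn L to N, flip to white, move to (9,3). |black|=8
Step 12: on WHITE (9,3): turn R to E, flip to black, move to (9,4). |black|=9
Step 13: on WHITE (9,4): turn R to S, flip to black, move to (10,4). |black|=10
Step 14: on BLACK (10,4): turn L to E, flip to white, move to (10,5). |black|=9
Step 15: on WHITE (10,5): turn R to S, flip to black, move to (11,5). |black|=10
Step 16: on WHITE (11,5): turn R to W, flip to black, move to (11,4). |black|=11
Step 17: on WHITE (11,4): turn R to N, flip to black, move to (10,4). |black|=12
Step 18: on WHITE (10,4): turn R to E, flip to black, move to (10,5). |black|=13
Step 19: on BLACK (10,5): turn L to N, flip to white, move to (9,5). |black|=12

Answer: 9 5 N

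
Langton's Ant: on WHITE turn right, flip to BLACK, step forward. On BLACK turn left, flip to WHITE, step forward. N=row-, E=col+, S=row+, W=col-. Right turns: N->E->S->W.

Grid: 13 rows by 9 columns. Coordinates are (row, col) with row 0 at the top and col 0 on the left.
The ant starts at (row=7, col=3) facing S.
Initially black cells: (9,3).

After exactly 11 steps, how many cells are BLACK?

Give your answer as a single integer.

Answer: 8

Derivation:
Step 1: on WHITE (7,3): turn R to W, flip to black, move to (7,2). |black|=2
Step 2: on WHITE (7,2): turn R to N, flip to black, move to (6,2). |black|=3
Step 3: on WHITE (6,2): turn R to E, flip to black, move to (6,3). |black|=4
Step 4: on WHITE (6,3): turn R to S, flip to black, move to (7,3). |black|=5
Step 5: on BLACK (7,3): turn L to E, flip to white, move to (7,4). |black|=4
Step 6: on WHITE (7,4): turn R to S, flip to black, move to (8,4). |black|=5
Step 7: on WHITE (8,4): turn R to W, flip to black, move to (8,3). |black|=6
Step 8: on WHITE (8,3): turn R to N, flip to black, move to (7,3). |black|=7
Step 9: on WHITE (7,3): turn R to E, flip to black, move to (7,4). |black|=8
Step 10: on BLACK (7,4): turn L to N, flip to white, move to (6,4). |black|=7
Step 11: on WHITE (6,4): turn R to E, flip to black, move to (6,5). |black|=8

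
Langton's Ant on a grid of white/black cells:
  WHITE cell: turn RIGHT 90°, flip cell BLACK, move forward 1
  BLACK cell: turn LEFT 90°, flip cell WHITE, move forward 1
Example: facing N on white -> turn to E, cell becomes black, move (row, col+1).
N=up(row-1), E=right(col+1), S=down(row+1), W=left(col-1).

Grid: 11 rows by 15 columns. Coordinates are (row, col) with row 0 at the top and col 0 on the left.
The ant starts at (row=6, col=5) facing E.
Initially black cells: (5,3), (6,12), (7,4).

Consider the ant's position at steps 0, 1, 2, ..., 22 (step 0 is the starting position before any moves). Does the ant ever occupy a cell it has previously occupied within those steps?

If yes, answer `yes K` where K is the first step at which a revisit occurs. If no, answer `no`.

Step 1: on WHITE (6,5): turn R to S, flip to black, move to (7,5). |black|=4 — new cell
Step 2: on WHITE (7,5): turn R to W, flip to black, move to (7,4). |black|=5 — new cell
Step 3: on BLACK (7,4): turn L to S, flip to white, move to (8,4). |black|=4 — new cell
Step 4: on WHITE (8,4): turn R to W, flip to black, move to (8,3). |black|=5 — new cell
Step 5: on WHITE (8,3): turn R to N, flip to black, move to (7,3). |black|=6 — new cell
Step 6: on WHITE (7,3): turn R to E, flip to black, move to (7,4). |black|=7 — REVISIT

Answer: yes 6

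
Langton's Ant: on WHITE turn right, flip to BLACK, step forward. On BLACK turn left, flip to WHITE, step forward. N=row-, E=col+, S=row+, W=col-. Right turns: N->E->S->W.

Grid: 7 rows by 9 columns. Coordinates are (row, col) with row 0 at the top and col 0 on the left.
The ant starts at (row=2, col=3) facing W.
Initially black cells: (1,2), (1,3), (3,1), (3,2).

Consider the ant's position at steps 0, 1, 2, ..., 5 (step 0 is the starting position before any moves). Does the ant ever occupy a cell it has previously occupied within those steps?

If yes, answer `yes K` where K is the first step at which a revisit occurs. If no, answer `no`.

Step 1: on WHITE (2,3): turn R to N, flip to black, move to (1,3). |black|=5 — new cell
Step 2: on BLACK (1,3): turn L to W, flip to white, move to (1,2). |black|=4 — new cell
Step 3: on BLACK (1,2): turn L to S, flip to white, move to (2,2). |black|=3 — new cell
Step 4: on WHITE (2,2): turn R to W, flip to black, move to (2,1). |black|=4 — new cell
Step 5: on WHITE (2,1): turn R to N, flip to black, move to (1,1). |black|=5 — new cell
No revisit within 5 steps.

Answer: no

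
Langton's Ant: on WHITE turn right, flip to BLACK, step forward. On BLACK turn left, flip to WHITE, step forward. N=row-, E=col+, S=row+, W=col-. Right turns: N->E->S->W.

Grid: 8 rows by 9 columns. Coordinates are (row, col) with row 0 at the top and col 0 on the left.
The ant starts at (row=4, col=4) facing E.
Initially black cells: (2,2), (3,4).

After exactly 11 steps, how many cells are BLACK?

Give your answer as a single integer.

Answer: 7

Derivation:
Step 1: on WHITE (4,4): turn R to S, flip to black, move to (5,4). |black|=3
Step 2: on WHITE (5,4): turn R to W, flip to black, move to (5,3). |black|=4
Step 3: on WHITE (5,3): turn R to N, flip to black, move to (4,3). |black|=5
Step 4: on WHITE (4,3): turn R to E, flip to black, move to (4,4). |black|=6
Step 5: on BLACK (4,4): turn L to N, flip to white, move to (3,4). |black|=5
Step 6: on BLACK (3,4): turn L to W, flip to white, move to (3,3). |black|=4
Step 7: on WHITE (3,3): turn R to N, flip to black, move to (2,3). |black|=5
Step 8: on WHITE (2,3): turn R to E, flip to black, move to (2,4). |black|=6
Step 9: on WHITE (2,4): turn R to S, flip to black, move to (3,4). |black|=7
Step 10: on WHITE (3,4): turn R to W, flip to black, move to (3,3). |black|=8
Step 11: on BLACK (3,3): turn L to S, flip to white, move to (4,3). |black|=7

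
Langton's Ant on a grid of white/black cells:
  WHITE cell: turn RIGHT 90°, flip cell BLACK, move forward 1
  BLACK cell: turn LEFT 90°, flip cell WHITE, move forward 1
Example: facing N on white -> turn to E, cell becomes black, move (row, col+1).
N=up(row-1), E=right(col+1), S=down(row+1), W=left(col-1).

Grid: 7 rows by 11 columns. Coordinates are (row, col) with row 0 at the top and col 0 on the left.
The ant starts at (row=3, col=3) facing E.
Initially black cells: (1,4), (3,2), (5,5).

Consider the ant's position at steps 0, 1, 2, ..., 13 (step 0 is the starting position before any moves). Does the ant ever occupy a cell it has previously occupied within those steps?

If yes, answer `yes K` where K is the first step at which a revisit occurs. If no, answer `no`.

Answer: yes 7

Derivation:
Step 1: on WHITE (3,3): turn R to S, flip to black, move to (4,3). |black|=4 — new cell
Step 2: on WHITE (4,3): turn R to W, flip to black, move to (4,2). |black|=5 — new cell
Step 3: on WHITE (4,2): turn R to N, flip to black, move to (3,2). |black|=6 — new cell
Step 4: on BLACK (3,2): turn L to W, flip to white, move to (3,1). |black|=5 — new cell
Step 5: on WHITE (3,1): turn R to N, flip to black, move to (2,1). |black|=6 — new cell
Step 6: on WHITE (2,1): turn R to E, flip to black, move to (2,2). |black|=7 — new cell
Step 7: on WHITE (2,2): turn R to S, flip to black, move to (3,2). |black|=8 — REVISIT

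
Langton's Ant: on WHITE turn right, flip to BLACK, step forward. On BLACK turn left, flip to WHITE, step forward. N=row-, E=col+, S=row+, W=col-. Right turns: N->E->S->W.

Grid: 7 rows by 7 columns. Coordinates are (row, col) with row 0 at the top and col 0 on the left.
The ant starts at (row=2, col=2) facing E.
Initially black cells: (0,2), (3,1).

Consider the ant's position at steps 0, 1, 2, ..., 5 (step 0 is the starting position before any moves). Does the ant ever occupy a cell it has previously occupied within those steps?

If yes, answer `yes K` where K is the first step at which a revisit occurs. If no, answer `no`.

Step 1: on WHITE (2,2): turn R to S, flip to black, move to (3,2). |black|=3 — new cell
Step 2: on WHITE (3,2): turn R to W, flip to black, move to (3,1). |black|=4 — new cell
Step 3: on BLACK (3,1): turn L to S, flip to white, move to (4,1). |black|=3 — new cell
Step 4: on WHITE (4,1): turn R to W, flip to black, move to (4,0). |black|=4 — new cell
Step 5: on WHITE (4,0): turn R to N, flip to black, move to (3,0). |black|=5 — new cell
No revisit within 5 steps.

Answer: no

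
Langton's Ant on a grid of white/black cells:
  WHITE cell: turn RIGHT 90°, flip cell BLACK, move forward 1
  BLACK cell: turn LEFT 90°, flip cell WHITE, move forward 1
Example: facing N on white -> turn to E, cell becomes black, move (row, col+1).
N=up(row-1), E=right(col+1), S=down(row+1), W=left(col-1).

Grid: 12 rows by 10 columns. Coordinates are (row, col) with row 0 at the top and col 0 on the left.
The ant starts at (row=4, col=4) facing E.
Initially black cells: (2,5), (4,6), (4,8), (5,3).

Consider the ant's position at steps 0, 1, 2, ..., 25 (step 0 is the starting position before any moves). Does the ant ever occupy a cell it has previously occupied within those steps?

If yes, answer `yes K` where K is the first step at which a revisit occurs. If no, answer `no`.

Step 1: on WHITE (4,4): turn R to S, flip to black, move to (5,4). |black|=5 — new cell
Step 2: on WHITE (5,4): turn R to W, flip to black, move to (5,3). |black|=6 — new cell
Step 3: on BLACK (5,3): turn L to S, flip to white, move to (6,3). |black|=5 — new cell
Step 4: on WHITE (6,3): turn R to W, flip to black, move to (6,2). |black|=6 — new cell
Step 5: on WHITE (6,2): turn R to N, flip to black, move to (5,2). |black|=7 — new cell
Step 6: on WHITE (5,2): turn R to E, flip to black, move to (5,3). |black|=8 — REVISIT

Answer: yes 6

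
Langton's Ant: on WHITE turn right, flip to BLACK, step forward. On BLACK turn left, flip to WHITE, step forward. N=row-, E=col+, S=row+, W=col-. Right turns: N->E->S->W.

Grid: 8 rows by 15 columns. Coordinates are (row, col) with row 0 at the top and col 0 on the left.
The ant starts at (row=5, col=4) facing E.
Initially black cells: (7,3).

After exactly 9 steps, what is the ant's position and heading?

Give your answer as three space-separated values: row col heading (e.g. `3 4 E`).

Answer: 4 4 N

Derivation:
Step 1: on WHITE (5,4): turn R to S, flip to black, move to (6,4). |black|=2
Step 2: on WHITE (6,4): turn R to W, flip to black, move to (6,3). |black|=3
Step 3: on WHITE (6,3): turn R to N, flip to black, move to (5,3). |black|=4
Step 4: on WHITE (5,3): turn R to E, flip to black, move to (5,4). |black|=5
Step 5: on BLACK (5,4): turn L to N, flip to white, move to (4,4). |black|=4
Step 6: on WHITE (4,4): turn R to E, flip to black, move to (4,5). |black|=5
Step 7: on WHITE (4,5): turn R to S, flip to black, move to (5,5). |black|=6
Step 8: on WHITE (5,5): turn R to W, flip to black, move to (5,4). |black|=7
Step 9: on WHITE (5,4): turn R to N, flip to black, move to (4,4). |black|=8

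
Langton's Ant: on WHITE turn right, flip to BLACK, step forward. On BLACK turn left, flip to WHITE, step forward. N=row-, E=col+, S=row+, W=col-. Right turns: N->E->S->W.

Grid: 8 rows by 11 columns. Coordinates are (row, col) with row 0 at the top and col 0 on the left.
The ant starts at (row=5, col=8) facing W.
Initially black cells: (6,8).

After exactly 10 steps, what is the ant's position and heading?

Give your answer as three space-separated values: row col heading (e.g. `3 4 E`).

Step 1: on WHITE (5,8): turn R to N, flip to black, move to (4,8). |black|=2
Step 2: on WHITE (4,8): turn R to E, flip to black, move to (4,9). |black|=3
Step 3: on WHITE (4,9): turn R to S, flip to black, move to (5,9). |black|=4
Step 4: on WHITE (5,9): turn R to W, flip to black, move to (5,8). |black|=5
Step 5: on BLACK (5,8): turn L to S, flip to white, move to (6,8). |black|=4
Step 6: on BLACK (6,8): turn L to E, flip to white, move to (6,9). |black|=3
Step 7: on WHITE (6,9): turn R to S, flip to black, move to (7,9). |black|=4
Step 8: on WHITE (7,9): turn R to W, flip to black, move to (7,8). |black|=5
Step 9: on WHITE (7,8): turn R to N, flip to black, move to (6,8). |black|=6
Step 10: on WHITE (6,8): turn R to E, flip to black, move to (6,9). |black|=7

Answer: 6 9 E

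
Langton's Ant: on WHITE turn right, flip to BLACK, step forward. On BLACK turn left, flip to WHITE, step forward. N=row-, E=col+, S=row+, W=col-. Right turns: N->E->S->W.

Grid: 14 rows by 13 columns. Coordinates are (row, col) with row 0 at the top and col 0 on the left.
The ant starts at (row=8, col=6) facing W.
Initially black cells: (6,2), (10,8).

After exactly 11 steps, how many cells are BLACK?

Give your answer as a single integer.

Answer: 9

Derivation:
Step 1: on WHITE (8,6): turn R to N, flip to black, move to (7,6). |black|=3
Step 2: on WHITE (7,6): turn R to E, flip to black, move to (7,7). |black|=4
Step 3: on WHITE (7,7): turn R to S, flip to black, move to (8,7). |black|=5
Step 4: on WHITE (8,7): turn R to W, flip to black, move to (8,6). |black|=6
Step 5: on BLACK (8,6): turn L to S, flip to white, move to (9,6). |black|=5
Step 6: on WHITE (9,6): turn R to W, flip to black, move to (9,5). |black|=6
Step 7: on WHITE (9,5): turn R to N, flip to black, move to (8,5). |black|=7
Step 8: on WHITE (8,5): turn R to E, flip to black, move to (8,6). |black|=8
Step 9: on WHITE (8,6): turn R to S, flip to black, move to (9,6). |black|=9
Step 10: on BLACK (9,6): turn L to E, flip to white, move to (9,7). |black|=8
Step 11: on WHITE (9,7): turn R to S, flip to black, move to (10,7). |black|=9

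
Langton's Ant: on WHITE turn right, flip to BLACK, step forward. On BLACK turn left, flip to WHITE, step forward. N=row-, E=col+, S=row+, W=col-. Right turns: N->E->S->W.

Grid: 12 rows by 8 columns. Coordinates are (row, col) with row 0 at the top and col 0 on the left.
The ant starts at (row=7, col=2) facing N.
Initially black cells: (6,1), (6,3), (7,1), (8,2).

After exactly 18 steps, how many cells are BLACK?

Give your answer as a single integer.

Answer: 10

Derivation:
Step 1: on WHITE (7,2): turn R to E, flip to black, move to (7,3). |black|=5
Step 2: on WHITE (7,3): turn R to S, flip to black, move to (8,3). |black|=6
Step 3: on WHITE (8,3): turn R to W, flip to black, move to (8,2). |black|=7
Step 4: on BLACK (8,2): turn L to S, flip to white, move to (9,2). |black|=6
Step 5: on WHITE (9,2): turn R to W, flip to black, move to (9,1). |black|=7
Step 6: on WHITE (9,1): turn R to N, flip to black, move to (8,1). |black|=8
Step 7: on WHITE (8,1): turn R to E, flip to black, move to (8,2). |black|=9
Step 8: on WHITE (8,2): turn R to S, flip to black, move to (9,2). |black|=10
Step 9: on BLACK (9,2): turn L to E, flip to white, move to (9,3). |black|=9
Step 10: on WHITE (9,3): turn R to S, flip to black, move to (10,3). |black|=10
Step 11: on WHITE (10,3): turn R to W, flip to black, move to (10,2). |black|=11
Step 12: on WHITE (10,2): turn R to N, flip to black, move to (9,2). |black|=12
Step 13: on WHITE (9,2): turn R to E, flip to black, move to (9,3). |black|=13
Step 14: on BLACK (9,3): turn L to N, flip to white, move to (8,3). |black|=12
Step 15: on BLACK (8,3): turn L to W, flip to white, move to (8,2). |black|=11
Step 16: on BLACK (8,2): turn L to S, flip to white, move to (9,2). |black|=10
Step 17: on BLACK (9,2): turn L to E, flip to white, move to (9,3). |black|=9
Step 18: on WHITE (9,3): turn R to S, flip to black, move to (10,3). |black|=10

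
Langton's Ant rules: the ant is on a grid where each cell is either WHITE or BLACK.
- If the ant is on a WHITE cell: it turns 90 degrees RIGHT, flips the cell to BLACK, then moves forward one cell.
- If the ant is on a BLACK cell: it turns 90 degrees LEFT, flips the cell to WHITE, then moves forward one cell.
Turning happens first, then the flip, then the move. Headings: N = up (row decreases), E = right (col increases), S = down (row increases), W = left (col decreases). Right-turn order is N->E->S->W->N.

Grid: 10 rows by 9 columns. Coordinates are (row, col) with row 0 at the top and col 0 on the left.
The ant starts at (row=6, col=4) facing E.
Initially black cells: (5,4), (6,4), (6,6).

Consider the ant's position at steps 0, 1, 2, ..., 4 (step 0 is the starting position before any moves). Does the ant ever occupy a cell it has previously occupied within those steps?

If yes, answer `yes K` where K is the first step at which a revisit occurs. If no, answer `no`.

Answer: no

Derivation:
Step 1: on BLACK (6,4): turn L to N, flip to white, move to (5,4). |black|=2 — new cell
Step 2: on BLACK (5,4): turn L to W, flip to white, move to (5,3). |black|=1 — new cell
Step 3: on WHITE (5,3): turn R to N, flip to black, move to (4,3). |black|=2 — new cell
Step 4: on WHITE (4,3): turn R to E, flip to black, move to (4,4). |black|=3 — new cell
No revisit within 4 steps.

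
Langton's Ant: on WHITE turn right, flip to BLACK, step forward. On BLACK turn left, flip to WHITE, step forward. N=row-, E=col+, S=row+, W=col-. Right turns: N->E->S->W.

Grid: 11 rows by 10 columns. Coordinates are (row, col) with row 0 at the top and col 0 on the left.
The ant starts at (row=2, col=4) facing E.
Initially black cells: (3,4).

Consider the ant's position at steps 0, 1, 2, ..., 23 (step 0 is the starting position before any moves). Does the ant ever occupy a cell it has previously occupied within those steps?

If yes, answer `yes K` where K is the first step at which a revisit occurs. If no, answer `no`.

Step 1: on WHITE (2,4): turn R to S, flip to black, move to (3,4). |black|=2 — new cell
Step 2: on BLACK (3,4): turn L to E, flip to white, move to (3,5). |black|=1 — new cell
Step 3: on WHITE (3,5): turn R to S, flip to black, move to (4,5). |black|=2 — new cell
Step 4: on WHITE (4,5): turn R to W, flip to black, move to (4,4). |black|=3 — new cell
Step 5: on WHITE (4,4): turn R to N, flip to black, move to (3,4). |black|=4 — REVISIT

Answer: yes 5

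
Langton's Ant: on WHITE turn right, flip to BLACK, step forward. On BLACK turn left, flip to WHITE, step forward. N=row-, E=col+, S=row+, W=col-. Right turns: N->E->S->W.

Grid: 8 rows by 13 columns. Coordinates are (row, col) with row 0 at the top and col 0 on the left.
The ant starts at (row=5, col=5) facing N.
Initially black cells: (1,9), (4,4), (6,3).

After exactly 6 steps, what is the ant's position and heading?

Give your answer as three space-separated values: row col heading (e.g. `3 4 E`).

Answer: 4 4 N

Derivation:
Step 1: on WHITE (5,5): turn R to E, flip to black, move to (5,6). |black|=4
Step 2: on WHITE (5,6): turn R to S, flip to black, move to (6,6). |black|=5
Step 3: on WHITE (6,6): turn R to W, flip to black, move to (6,5). |black|=6
Step 4: on WHITE (6,5): turn R to N, flip to black, move to (5,5). |black|=7
Step 5: on BLACK (5,5): turn L to W, flip to white, move to (5,4). |black|=6
Step 6: on WHITE (5,4): turn R to N, flip to black, move to (4,4). |black|=7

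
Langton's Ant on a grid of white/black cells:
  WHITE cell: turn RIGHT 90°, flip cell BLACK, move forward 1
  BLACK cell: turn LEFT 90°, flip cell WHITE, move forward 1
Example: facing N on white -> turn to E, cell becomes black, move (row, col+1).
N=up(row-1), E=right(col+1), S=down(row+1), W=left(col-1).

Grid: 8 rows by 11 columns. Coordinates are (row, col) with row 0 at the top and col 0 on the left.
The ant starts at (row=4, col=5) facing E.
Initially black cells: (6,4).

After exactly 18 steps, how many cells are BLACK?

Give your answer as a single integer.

Answer: 7

Derivation:
Step 1: on WHITE (4,5): turn R to S, flip to black, move to (5,5). |black|=2
Step 2: on WHITE (5,5): turn R to W, flip to black, move to (5,4). |black|=3
Step 3: on WHITE (5,4): turn R to N, flip to black, move to (4,4). |black|=4
Step 4: on WHITE (4,4): turn R to E, flip to black, move to (4,5). |black|=5
Step 5: on BLACK (4,5): turn L to N, flip to white, move to (3,5). |black|=4
Step 6: on WHITE (3,5): turn R to E, flip to black, move to (3,6). |black|=5
Step 7: on WHITE (3,6): turn R to S, flip to black, move to (4,6). |black|=6
Step 8: on WHITE (4,6): turn R to W, flip to black, move to (4,5). |black|=7
Step 9: on WHITE (4,5): turn R to N, flip to black, move to (3,5). |black|=8
Step 10: on BLACK (3,5): turn L to W, flip to white, move to (3,4). |black|=7
Step 11: on WHITE (3,4): turn R to N, flip to black, move to (2,4). |black|=8
Step 12: on WHITE (2,4): turn R to E, flip to black, move to (2,5). |black|=9
Step 13: on WHITE (2,5): turn R to S, flip to black, move to (3,5). |black|=10
Step 14: on WHITE (3,5): turn R to W, flip to black, move to (3,4). |black|=11
Step 15: on BLACK (3,4): turn L to S, flip to white, move to (4,4). |black|=10
Step 16: on BLACK (4,4): turn L to E, flip to white, move to (4,5). |black|=9
Step 17: on BLACK (4,5): turn L to N, flip to white, move to (3,5). |black|=8
Step 18: on BLACK (3,5): turn L to W, flip to white, move to (3,4). |black|=7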